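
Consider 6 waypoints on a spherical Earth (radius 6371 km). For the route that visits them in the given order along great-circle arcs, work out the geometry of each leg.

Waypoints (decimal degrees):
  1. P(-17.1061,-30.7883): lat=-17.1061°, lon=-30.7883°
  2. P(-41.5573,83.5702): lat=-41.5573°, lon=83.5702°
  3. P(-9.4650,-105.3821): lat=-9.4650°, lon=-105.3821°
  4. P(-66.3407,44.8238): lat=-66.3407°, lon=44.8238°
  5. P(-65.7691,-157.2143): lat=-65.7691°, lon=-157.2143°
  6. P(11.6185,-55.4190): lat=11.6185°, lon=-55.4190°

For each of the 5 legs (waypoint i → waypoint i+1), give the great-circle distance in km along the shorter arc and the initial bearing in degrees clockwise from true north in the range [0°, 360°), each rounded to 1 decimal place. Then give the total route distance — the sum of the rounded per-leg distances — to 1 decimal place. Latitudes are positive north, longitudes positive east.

Leg 1: dist=10644.8 km, bearing=136.8°
Leg 2: dist=14268.3 km, bearing=168.7°
Leg 3: dist=11244.2 km, bearing=168.3°
Leg 4: dist=5221.0 km, bearing=167.8°
Leg 5: dist=11721.7 km, bearing=96.0°
Total: 53100.0 km

Leg 1: φ1=-0.2985578, φ2=-0.7253117, Δφ=-0.4267539, Δλ=1.9959324 rad; a=sin²(Δφ/2)+cosφ1·cosφ2·sin²(Δλ/2)=0.5499257278; c=2·atan2(√a, √(1-a))=1.670814456; dist=6371·c=10644.759 ≈ 10644.8 km; running total=10644.8 km
Leg 1 bearing: y=sinΔλ·cosφ2=0.68168164, x=cosφ1·sinφ2-sinφ1·cosφ2·cosΔλ=-0.72480331; θ=atan2(y, x)=136.7561° ≈ 136.8°
Leg 2: φ1=-0.7253117, φ2=-0.1651954, Δφ=0.5601163, Δλ=-3.2978398 rad; a=sin²(Δφ/2)+cosφ1·cosφ2·sin²(Δλ/2)=0.8100132208; c=2·atan2(√a, √(1-a))=2.239572731; dist=6371·c=14268.318 ≈ 14268.3 km; running total=24913.1 km
Leg 2 bearing: y=sinΔλ·cosφ2=0.15349367, x=cosφ1·sinφ2-sinφ1·cosφ2·cosΔλ=-0.76941985; θ=atan2(y, x)=168.7180° ≈ 168.7°
Leg 3: φ1=-0.1651954, φ2=-1.1578636, Δφ=-0.9926682, Δλ=2.6215875 rad; a=sin²(Δφ/2)+cosφ1·cosφ2·sin²(Δλ/2)=0.5964441285; c=2·atan2(√a, √(1-a))=1.764901161; dist=6371·c=11244.185 ≈ 11244.2 km; running total=36157.3 km
Leg 3 bearing: y=sinΔλ·cosφ2=0.19939842, x=cosφ1·sinφ2-sinφ1·cosφ2·cosΔλ=-0.96074679; θ=atan2(y, x)=168.2750° ≈ 168.3°
Leg 4: φ1=-1.1578636, φ2=-1.1478873, Δφ=0.0099763, Δλ=-3.5262301 rad; a=sin²(Δφ/2)+cosφ1·cosφ2·sin²(Δλ/2)=0.1587063607; c=2·atan2(√a, √(1-a))=0.819499201; dist=6371·c=5221.029 ≈ 5221.0 km; running total=41378.3 km
Leg 4 bearing: y=sinΔλ·cosφ2=0.15399713, x=cosφ1·sinφ2-sinφ1·cosφ2·cosΔλ=-0.71439449; θ=atan2(y, x)=167.8353° ≈ 167.8°
Leg 5: φ1=-1.1478873, φ2=0.2027811, Δφ=1.3506684, Δλ=1.7766631 rad; a=sin²(Δφ/2)+cosφ1·cosφ2·sin²(Δλ/2)=0.6329137152; c=2·atan2(√a, √(1-a))=1.839858460; dist=6371·c=11721.738 ≈ 11721.7 km; running total=53100.0 km
Leg 5 bearing: y=sinΔλ·cosφ2=0.95882709, x=cosφ1·sinφ2-sinφ1·cosφ2·cosΔλ=-0.09993191; θ=atan2(y, x)=95.9501° ≈ 96.0°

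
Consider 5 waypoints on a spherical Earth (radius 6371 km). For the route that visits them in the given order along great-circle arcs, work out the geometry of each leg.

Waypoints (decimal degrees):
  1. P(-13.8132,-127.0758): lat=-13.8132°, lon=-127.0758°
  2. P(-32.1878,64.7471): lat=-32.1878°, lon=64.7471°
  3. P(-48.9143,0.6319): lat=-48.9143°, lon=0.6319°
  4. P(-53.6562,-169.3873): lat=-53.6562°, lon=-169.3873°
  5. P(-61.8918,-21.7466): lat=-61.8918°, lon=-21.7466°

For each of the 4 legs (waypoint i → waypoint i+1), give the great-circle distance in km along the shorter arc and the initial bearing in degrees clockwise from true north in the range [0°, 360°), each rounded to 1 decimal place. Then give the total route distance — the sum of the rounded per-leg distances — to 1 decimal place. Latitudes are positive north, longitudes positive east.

Leg 1: φ1=-0.2410858, φ2=-0.5617831, Δφ=-0.3206973, Δλ=3.3479412 rad; a=sin²(Δφ/2)+cosφ1·cosφ2·sin²(Δλ/2)=0.8386055745; c=2·atan2(√a, √(1-a))=2.314762030; dist=6371·c=14747.349 ≈ 14747.3 km; running total=14747.3 km
Leg 1 bearing: y=sinΔλ·cosφ2=-0.17339745, x=cosφ1·sinφ2-sinφ1·cosφ2·cosΔλ=-0.71506530; θ=atan2(y, x)=-166.3694° <0 so +360° → 193.6306° ≈ 193.6°
Leg 2: φ1=-0.5617831, φ2=-0.8537156, Δφ=-0.2919325, Δλ=-1.1190213 rad; a=sin²(Δφ/2)+cosφ1·cosφ2·sin²(Δλ/2)=0.1778419326; c=2·atan2(√a, √(1-a))=0.870667604; dist=6371·c=5547.023 ≈ 5547.0 km; running total=20294.3 km
Leg 2 bearing: y=sinΔλ·cosφ2=-0.59125395, x=cosφ1·sinφ2-sinφ1·cosφ2·cosΔλ=-0.48505205; θ=atan2(y, x)=-129.3647° <0 so +360° → 230.6353° ≈ 230.6°
Leg 3: φ1=-0.8537156, φ2=-0.9364774, Δφ=-0.0827618, Δλ=-2.9673948 rad; a=sin²(Δφ/2)+cosφ1·cosφ2·sin²(Δλ/2)=0.3882325020; c=2·atan2(√a, √(1-a))=1.345356587; dist=6371·c=8571.267 ≈ 8571.3 km; running total=28865.6 km
Leg 3 bearing: y=sinΔλ·cosφ2=-0.10271338, x=cosφ1·sinφ2-sinφ1·cosφ2·cosΔλ=-0.96926883; θ=atan2(y, x)=-173.9509° <0 so +360° → 186.0491° ≈ 186.0°
Leg 4: φ1=-0.9364774, φ2=-1.0802157, Δφ=-0.1437383, Δλ=2.5768163 rad; a=sin²(Δφ/2)+cosφ1·cosφ2·sin²(Δλ/2)=0.2626869478; c=2·atan2(√a, √(1-a))=1.076257135; dist=6371·c=6856.834 ≈ 6856.8 km; running total=35722.4 km
Leg 4 bearing: y=sinΔλ·cosφ2=0.25216579, x=cosφ1·sinφ2-sinφ1·cosφ2·cosΔλ=-0.84329264; θ=atan2(y, x)=163.3520° ≈ 163.4°

Leg 1: dist=14747.3 km, bearing=193.6°
Leg 2: dist=5547.0 km, bearing=230.6°
Leg 3: dist=8571.3 km, bearing=186.0°
Leg 4: dist=6856.8 km, bearing=163.4°
Total: 35722.4 km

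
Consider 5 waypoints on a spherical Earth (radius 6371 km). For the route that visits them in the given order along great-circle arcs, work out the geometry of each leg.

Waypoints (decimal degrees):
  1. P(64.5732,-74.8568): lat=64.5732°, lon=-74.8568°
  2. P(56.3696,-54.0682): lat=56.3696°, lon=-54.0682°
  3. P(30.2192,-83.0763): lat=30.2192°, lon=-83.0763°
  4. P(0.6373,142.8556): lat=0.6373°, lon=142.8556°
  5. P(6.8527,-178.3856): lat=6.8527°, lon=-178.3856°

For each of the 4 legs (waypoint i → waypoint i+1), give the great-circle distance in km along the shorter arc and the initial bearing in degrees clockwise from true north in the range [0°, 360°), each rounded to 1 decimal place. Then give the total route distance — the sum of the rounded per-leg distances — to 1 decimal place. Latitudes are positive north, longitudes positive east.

Leg 1: φ1=1.1270149, φ2=0.9838351, Δφ=-0.1431798, Δλ=0.3628295 rad; a=sin²(Δφ/2)+cosφ1·cosφ2·sin²(Δλ/2)=0.0128569536; c=2·atan2(√a, √(1-a))=0.227265792; dist=6371·c=1447.910 ≈ 1447.9 km; running total=1447.9 km
Leg 1 bearing: y=sinΔλ·cosφ2=0.19656708, x=cosφ1·sinφ2-sinφ1·cosφ2·cosΔλ=-0.11012716; θ=atan2(y, x)=119.2598° ≈ 119.3°
Leg 2: φ1=0.9838351, φ2=0.5274245, Δφ=-0.4564106, Δλ=-0.5062869 rad; a=sin²(Δφ/2)+cosφ1·cosφ2·sin²(Δλ/2)=0.0811979615; c=2·atan2(√a, √(1-a))=0.577913872; dist=6371·c=3681.889 ≈ 3681.9 km; running total=5129.8 km
Leg 2 bearing: y=sinΔλ·cosφ2=-0.41903383, x=cosφ1·sinφ2-sinφ1·cosφ2·cosΔλ=-0.35047119; θ=atan2(y, x)=-129.9084° <0 so +360° → 230.0916° ≈ 230.1°
Leg 3: φ1=0.5274245, φ2=0.0111230, Δφ=-0.5163016, Δλ=3.9432555 rad; a=sin²(Δφ/2)+cosφ1·cosφ2·sin²(Δλ/2)=0.7976808029; c=2·atan2(√a, √(1-a))=2.208511962; dist=6371·c=14070.430 ≈ 14070.4 km; running total=19200.2 km
Leg 3 bearing: y=sinΔλ·cosφ2=-0.71846920, x=cosφ1·sinφ2-sinφ1·cosφ2·cosΔλ=0.35964785; θ=atan2(y, x)=-63.4086° <0 so +360° → 296.5914° ≈ 296.6°
Leg 4: φ1=0.0111230, φ2=0.1196022, Δφ=0.1084792, Δλ=-5.6067166 rad; a=sin²(Δφ/2)+cosφ1·cosφ2·sin²(Δλ/2)=0.1122515420; c=2·atan2(√a, √(1-a))=0.683294545; dist=6371·c=4353.270 ≈ 4353.3 km; running total=23553.5 km
Leg 4 bearing: y=sinΔλ·cosφ2=0.62157091, x=cosφ1·sinφ2-sinφ1·cosφ2·cosΔλ=0.11069842; θ=atan2(y, x)=79.9018° ≈ 79.9°

Leg 1: dist=1447.9 km, bearing=119.3°
Leg 2: dist=3681.9 km, bearing=230.1°
Leg 3: dist=14070.4 km, bearing=296.6°
Leg 4: dist=4353.3 km, bearing=79.9°
Total: 23553.5 km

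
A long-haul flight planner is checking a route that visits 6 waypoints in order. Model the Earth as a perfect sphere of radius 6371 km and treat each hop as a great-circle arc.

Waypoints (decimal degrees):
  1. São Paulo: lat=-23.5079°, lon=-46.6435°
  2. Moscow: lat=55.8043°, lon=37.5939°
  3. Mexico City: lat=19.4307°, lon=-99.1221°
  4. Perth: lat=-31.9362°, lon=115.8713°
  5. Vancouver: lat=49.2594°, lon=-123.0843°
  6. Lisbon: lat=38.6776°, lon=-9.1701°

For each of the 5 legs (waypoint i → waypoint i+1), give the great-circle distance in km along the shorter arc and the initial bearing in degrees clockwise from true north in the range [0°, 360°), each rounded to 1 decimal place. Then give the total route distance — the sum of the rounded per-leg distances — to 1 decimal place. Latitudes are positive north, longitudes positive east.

Leg 1: dist=11803.5 km, bearing=35.6°
Leg 2: dist=10714.1 km, bearing=319.4°
Leg 3: dist=16263.7 km, bearing=241.2°
Leg 4: dist=14827.5 km, bearing=50.3°
Leg 5: dist=8285.8 km, bearing=47.8°
Total: 61894.6 km

Leg 1: φ1=-0.4102903, φ2=0.9739688, Δφ=1.3842590, Δλ=1.4702200 rad; a=sin²(Δφ/2)+cosφ1·cosφ2·sin²(Δλ/2)=0.6390858418; c=2·atan2(√a, √(1-a))=1.852686467; dist=6371·c=11803.465 ≈ 11803.5 km; running total=11803.5 km
Leg 1 bearing: y=sinΔλ·cosφ2=0.55918111, x=cosφ1·sinφ2-sinφ1·cosφ2·cosΔλ=0.78098464; θ=atan2(y, x)=35.6025° ≈ 35.6°
Leg 2: φ1=0.9739688, φ2=0.3391297, Δφ=-0.6348391, Δλ=-2.3861443 rad; a=sin²(Δφ/2)+cosφ1·cosφ2·sin²(Δλ/2)=0.5553365676; c=2·atan2(√a, √(1-a))=1.681696647; dist=6371·c=10714.089 ≈ 10714.1 km; running total=22517.6 km
Leg 2 bearing: y=sinΔλ·cosφ2=-0.64656557, x=cosφ1·sinφ2-sinφ1·cosφ2·cosΔλ=0.75478766; θ=atan2(y, x)=-40.5840° <0 so +360° → 319.4160° ≈ 319.4°
Leg 3: φ1=0.3391297, φ2=-0.5573918, Δφ=-0.8965215, Δλ=3.7523427 rad; a=sin²(Δφ/2)+cosφ1·cosφ2·sin²(Δλ/2)=0.9157974592; c=2·atan2(√a, √(1-a))=2.552769614; dist=6371·c=16263.695 ≈ 16263.7 km; running total=38781.3 km
Leg 3 bearing: y=sinΔλ·cosφ2=-0.48667848, x=cosφ1·sinφ2-sinφ1·cosφ2·cosΔλ=-0.26757046; θ=atan2(y, x)=-118.8015° <0 so +360° → 241.1985° ≈ 241.2°
Leg 4: φ1=-0.5573918, φ2=0.8597387, Δφ=1.4171306, Δλ=-4.1705620 rad; a=sin²(Δφ/2)+cosφ1·cosφ2·sin²(Δλ/2)=0.8432057293; c=2·atan2(√a, √(1-a))=2.327339166; dist=6371·c=14827.478 ≈ 14827.5 km; running total=53608.8 km
Leg 4 bearing: y=sinΔλ·cosφ2=0.55915713, x=cosφ1·sinφ2-sinφ1·cosφ2·cosΔλ=0.46495442; θ=atan2(y, x)=50.2556° ≈ 50.3°
Leg 5: φ1=0.8597387, φ2=0.6750515, Δφ=-0.1846873, Δλ=1.9881779 rad; a=sin²(Δφ/2)+cosφ1·cosφ2·sin²(Δλ/2)=0.3665178955; c=2·atan2(√a, √(1-a))=1.300554796; dist=6371·c=8285.835 ≈ 8285.8 km; running total=61894.6 km
Leg 5 bearing: y=sinΔλ·cosφ2=0.71365660, x=cosφ1·sinφ2-sinφ1·cosφ2·cosΔλ=0.64762980; θ=atan2(y, x)=47.7769° ≈ 47.8°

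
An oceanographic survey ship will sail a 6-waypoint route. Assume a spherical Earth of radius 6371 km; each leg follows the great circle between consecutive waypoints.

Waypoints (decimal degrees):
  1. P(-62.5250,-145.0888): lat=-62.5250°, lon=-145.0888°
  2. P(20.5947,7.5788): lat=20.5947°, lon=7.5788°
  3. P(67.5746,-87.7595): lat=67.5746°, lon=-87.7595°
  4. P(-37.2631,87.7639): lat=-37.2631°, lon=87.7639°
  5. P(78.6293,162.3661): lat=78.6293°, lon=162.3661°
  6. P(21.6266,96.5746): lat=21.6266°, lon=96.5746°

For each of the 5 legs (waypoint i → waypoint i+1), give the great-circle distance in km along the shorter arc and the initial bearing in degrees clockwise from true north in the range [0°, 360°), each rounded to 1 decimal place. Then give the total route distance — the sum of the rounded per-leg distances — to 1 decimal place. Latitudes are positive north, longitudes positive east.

Leg 1: φ1=-1.0912671, φ2=0.3594453, Δφ=1.4507124, Δλ=2.6645523 rad; a=sin²(Δφ/2)+cosφ1·cosφ2·sin²(Δλ/2)=0.8478712770; c=2·atan2(√a, √(1-a))=2.340249489; dist=6371·c=14909.729 ≈ 14909.7 km; running total=14909.7 km
Leg 1 bearing: y=sinΔλ·cosφ2=0.42980853, x=cosφ1·sinφ2-sinφ1·cosφ2·cosΔλ=-0.57550580; θ=atan2(y, x)=143.2463° ≈ 143.2°
Leg 2: φ1=0.3594453, φ2=1.1793993, Δφ=0.8199539, Δλ=-1.6639672 rad; a=sin²(Δφ/2)+cosφ1·cosφ2·sin²(Δλ/2)=0.3540344911; c=2·atan2(√a, √(1-a))=1.274551144; dist=6371·c=8120.165 ≈ 8120.2 km; running total=23029.9 km
Leg 2 bearing: y=sinΔλ·cosφ2=-0.37982562, x=cosφ1·sinφ2-sinφ1·cosφ2·cosΔλ=0.87778629; θ=atan2(y, x)=-23.3985° <0 so +360° → 336.6015° ≈ 336.6°
Leg 3: φ1=1.1793993, φ2=-0.6503638, Δφ=-1.8297630, Δλ=3.0634612 rad; a=sin²(Δφ/2)+cosφ1·cosφ2·sin²(Δλ/2)=0.9311840274; c=2·atan2(√a, √(1-a))=2.610724875; dist=6371·c=16632.928 ≈ 16632.9 km; running total=39662.8 km
Leg 3 bearing: y=sinΔλ·cosφ2=0.06211870, x=cosφ1·sinφ2-sinφ1·cosφ2·cosΔλ=0.50245657; θ=atan2(y, x)=7.0477° ≈ 7.0°
Leg 4: φ1=-0.6503638, φ2=1.3723402, Δφ=2.0227040, Δλ=1.3020540 rad; a=sin²(Δφ/2)+cosφ1·cosφ2·sin²(Δλ/2)=0.7759646731; c=2·atan2(√a, √(1-a))=2.155472465; dist=6371·c=13732.515 ≈ 13732.5 km; running total=53395.3 km
Leg 4 bearing: y=sinΔλ·cosφ2=0.19007922, x=cosφ1·sinφ2-sinφ1·cosφ2·cosΔλ=0.81193835; θ=atan2(y, x)=13.1760° ≈ 13.2°
Leg 5: φ1=1.3723402, φ2=0.3774554, Δφ=-0.9948848, Δλ=-1.1482783 rad; a=sin²(Δφ/2)+cosφ1·cosφ2·sin²(Δλ/2)=0.2817617059; c=2·atan2(√a, √(1-a))=1.119117530; dist=6371·c=7129.898 ≈ 7129.9 km; running total=60525.2 km
Leg 5 bearing: y=sinΔλ·cosφ2=-0.84785532, x=cosφ1·sinφ2-sinφ1·cosφ2·cosΔλ=-0.30104742; θ=atan2(y, x)=-109.5484° <0 so +360° → 250.4516° ≈ 250.5°

Leg 1: dist=14909.7 km, bearing=143.2°
Leg 2: dist=8120.2 km, bearing=336.6°
Leg 3: dist=16632.9 km, bearing=7.0°
Leg 4: dist=13732.5 km, bearing=13.2°
Leg 5: dist=7129.9 km, bearing=250.5°
Total: 60525.2 km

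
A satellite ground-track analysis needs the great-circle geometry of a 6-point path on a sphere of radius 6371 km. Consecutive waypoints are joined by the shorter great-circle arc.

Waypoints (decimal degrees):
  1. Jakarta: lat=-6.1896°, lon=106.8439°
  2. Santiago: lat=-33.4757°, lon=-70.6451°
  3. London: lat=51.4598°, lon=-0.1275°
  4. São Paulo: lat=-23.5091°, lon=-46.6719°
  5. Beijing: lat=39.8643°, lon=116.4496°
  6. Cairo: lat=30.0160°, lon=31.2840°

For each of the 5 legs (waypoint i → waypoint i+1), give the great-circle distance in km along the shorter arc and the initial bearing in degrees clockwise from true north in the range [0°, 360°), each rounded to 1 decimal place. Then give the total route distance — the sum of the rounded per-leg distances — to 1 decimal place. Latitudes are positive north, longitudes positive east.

Leg 1: dist=15596.6 km, bearing=183.3°
Leg 2: dist=11670.7 km, bearing=37.4°
Leg 3: dist=9491.2 km, bearing=221.9°
Leg 4: dist=17603.6 km, bearing=37.1°
Leg 5: dist=7547.2 km, bearing=291.3°
Total: 61909.3 km

Leg 1: φ1=-0.1080289, φ2=-0.5842612, Δφ=-0.4762323, Δλ=-3.0977674 rad; a=sin²(Δφ/2)+cosφ1·cosφ2·sin²(Δλ/2)=0.8844950207; c=2·atan2(√a, √(1-a))=2.448056088; dist=6371·c=15596.565 ≈ 15596.6 km; running total=15596.6 km
Leg 1 bearing: y=sinΔλ·cosφ2=-0.03654378, x=cosφ1·sinφ2-sinφ1·cosφ2·cosΔλ=-0.63821538; θ=atan2(y, x)=-176.7229° <0 so +360° → 183.2771° ≈ 183.3°
Leg 2: φ1=-0.5842612, φ2=0.8981429, Δφ=1.4824041, Δλ=1.2307643 rad; a=sin²(Δφ/2)+cosφ1·cosφ2·sin²(Δλ/2)=0.6290501914; c=2·atan2(√a, √(1-a))=1.831851775; dist=6371·c=11670.728 ≈ 11670.7 km; running total=27267.3 km
Leg 2 bearing: y=sinΔλ·cosφ2=0.58738944, x=cosφ1·sinφ2-sinφ1·cosφ2·cosΔλ=0.76704487; θ=atan2(y, x)=37.4443° ≈ 37.4°
Leg 3: φ1=0.8981429, φ2=-0.4103112, Δφ=-1.3084541, Δλ=-0.8123530 rad; a=sin²(Δφ/2)+cosφ1·cosφ2·sin²(Δλ/2)=0.4595178655; c=2·atan2(√a, √(1-a))=1.489743339; dist=6371·c=9491.155 ≈ 9491.2 km; running total=36758.5 km
Leg 3 bearing: y=sinΔλ·cosφ2=-0.66565488, x=cosφ1·sinφ2-sinφ1·cosφ2·cosΔλ=-0.74185469; θ=atan2(y, x)=-138.0989° <0 so +360° → 221.9011° ≈ 221.9°
Leg 4: φ1=-0.4103112, φ2=0.6957633, Δφ=1.1060745, Δλ=2.8470073 rad; a=sin²(Δφ/2)+cosφ1·cosφ2·sin²(Δλ/2)=0.9646071169; c=2·atan2(√a, √(1-a))=2.763077127; dist=6371·c=17603.564 ≈ 17603.6 km; running total=54362.1 km
Leg 4 bearing: y=sinΔλ·cosφ2=0.22285713, x=cosφ1·sinφ2-sinφ1·cosφ2·cosΔλ=0.29478061; θ=atan2(y, x)=37.0897° ≈ 37.1°
Leg 5: φ1=0.6957633, φ2=0.5238780, Δφ=-0.1718853, Δλ=-1.4864201 rad; a=sin²(Δφ/2)+cosφ1·cosφ2·sin²(Δλ/2)=0.3116736894; c=2·atan2(√a, √(1-a))=1.184616193; dist=6371·c=7547.190 ≈ 7547.2 km; running total=61909.3 km
Leg 5 bearing: y=sinΔλ·cosφ2=-0.86280530, x=cosφ1·sinφ2-sinφ1·cosφ2·cosΔλ=0.33719403; θ=atan2(y, x)=-68.6539° <0 so +360° → 291.3461° ≈ 291.3°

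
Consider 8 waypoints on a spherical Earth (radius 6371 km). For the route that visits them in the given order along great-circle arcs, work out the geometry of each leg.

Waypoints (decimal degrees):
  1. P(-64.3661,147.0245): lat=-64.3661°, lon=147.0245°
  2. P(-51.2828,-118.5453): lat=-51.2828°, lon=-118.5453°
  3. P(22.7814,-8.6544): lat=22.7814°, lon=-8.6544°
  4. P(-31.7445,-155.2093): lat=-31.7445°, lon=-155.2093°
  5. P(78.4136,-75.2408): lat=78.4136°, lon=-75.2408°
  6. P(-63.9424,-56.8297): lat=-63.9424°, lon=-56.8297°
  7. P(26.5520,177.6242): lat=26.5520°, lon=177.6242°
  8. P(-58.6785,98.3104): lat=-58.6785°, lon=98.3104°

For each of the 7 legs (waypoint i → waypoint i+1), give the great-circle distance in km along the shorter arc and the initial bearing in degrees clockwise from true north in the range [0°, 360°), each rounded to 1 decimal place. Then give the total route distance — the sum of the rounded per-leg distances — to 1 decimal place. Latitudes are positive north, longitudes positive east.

Leg 1: dist=5221.4 km, bearing=121.4°
Leg 2: dist=13331.1 km, bearing=90.2°
Leg 3: dist=16577.9 km, bearing=245.8°
Leg 4: dist=13238.4 km, bearing=13.1°
Leg 5: dist=15876.6 km, bearing=166.7°
Leg 6: dist=14349.8 km, bearing=249.6°
Leg 7: dist=11919.6 km, bearing=212.3°
Total: 90514.8 km

Leg 1: φ1=-1.1234004, φ2=-0.8950537, Δφ=0.2283467, Δλ=-4.6350674 rad; a=sin²(Δφ/2)+cosφ1·cosφ2·sin²(Δλ/2)=0.1587266158; c=2·atan2(√a, √(1-a))=0.819554632; dist=6371·c=5221.383 ≈ 5221.4 km; running total=5221.4 km
Leg 1 bearing: y=sinΔλ·cosφ2=0.62360810, x=cosφ1·sinφ2-sinφ1·cosφ2·cosΔλ=-0.38110740; θ=atan2(y, x)=121.4305° ≈ 121.4°
Leg 2: φ1=-0.8950537, φ2=0.3976104, Δφ=1.2926641, Δλ=1.9179580 rad; a=sin²(Δφ/2)+cosφ1·cosφ2·sin²(Δλ/2)=0.7491637899; c=2·atan2(√a, √(1-a))=2.092465032; dist=6371·c=13331.095 ≈ 13331.1 km; running total=18552.5 km
Leg 2 bearing: y=sinΔλ·cosφ2=0.86698505, x=cosφ1·sinφ2-sinφ1·cosφ2·cosΔλ=-0.00255828; θ=atan2(y, x)=90.1691° ≈ 90.2°
Leg 3: φ1=0.3976104, φ2=-0.5540460, Δφ=-0.9516565, Δλ=-2.5578655 rad; a=sin²(Δφ/2)+cosφ1·cosφ2·sin²(Δλ/2)=0.9289797229; c=2·atan2(√a, √(1-a))=2.602080592; dist=6371·c=16577.855 ≈ 16577.9 km; running total=35130.4 km
Leg 3 bearing: y=sinΔλ·cosφ2=-0.46868902, x=cosφ1·sinφ2-sinφ1·cosφ2·cosΔλ=-0.21032402; θ=atan2(y, x)=-114.1681° <0 so +360° → 245.8319° ≈ 245.8°
Leg 4: φ1=-0.5540460, φ2=1.3685755, Δφ=1.9226215, Δλ=1.3957136 rad; a=sin²(Δφ/2)+cosφ1·cosφ2·sin²(Δλ/2)=0.7428298905; c=2·atan2(√a, √(1-a))=2.077914107; dist=6371·c=13238.391 ≈ 13238.4 km; running total=48368.8 km
Leg 4 bearing: y=sinΔλ·cosφ2=0.19777490, x=cosφ1·sinφ2-sinφ1·cosφ2·cosΔλ=0.85148087; θ=atan2(y, x)=13.0763° ≈ 13.1°
Leg 5: φ1=1.3685755, φ2=-1.1160054, Δφ=-2.4845809, Δλ=0.3213343 rad; a=sin²(Δφ/2)+cosφ1·cosφ2·sin²(Δλ/2)=0.8981683635; c=2·atan2(√a, √(1-a))=2.492010703; dist=6371·c=15876.600 ≈ 15876.6 km; running total=64245.4 km
Leg 5 bearing: y=sinΔλ·cosφ2=0.13873732, x=cosφ1·sinφ2-sinφ1·cosφ2·cosΔλ=-0.58872725; θ=atan2(y, x)=166.7398° ≈ 166.7°
Leg 6: φ1=-1.1160054, φ2=0.4634198, Δφ=1.5794252, Δλ=4.0919925 rad; a=sin²(Δφ/2)+cosφ1·cosφ2·sin²(Δλ/2)=0.8150067627; c=2·atan2(√a, √(1-a))=2.252366955; dist=6371·c=14349.830 ≈ 14349.8 km; running total=78595.2 km
Leg 6 bearing: y=sinΔλ·cosφ2=-0.72783178, x=cosφ1·sinφ2-sinφ1·cosφ2·cosΔλ=-0.27082071; θ=atan2(y, x)=-110.4099° <0 so +360° → 249.5901° ≈ 249.6°
Leg 7: φ1=0.4634198, φ2=-1.0241330, Δφ=-1.4875528, Δλ=-1.3842870 rad; a=sin²(Δφ/2)+cosφ1·cosφ2·sin²(Δλ/2)=0.6478186223; c=2·atan2(√a, √(1-a))=1.870918839; dist=6371·c=11919.624 ≈ 11919.6 km; running total=90514.8 km
Leg 7 bearing: y=sinΔλ·cosφ2=-0.51082438, x=cosφ1·sinφ2-sinφ1·cosφ2·cosΔλ=-0.80725279; θ=atan2(y, x)=-147.6746° <0 so +360° → 212.3254° ≈ 212.3°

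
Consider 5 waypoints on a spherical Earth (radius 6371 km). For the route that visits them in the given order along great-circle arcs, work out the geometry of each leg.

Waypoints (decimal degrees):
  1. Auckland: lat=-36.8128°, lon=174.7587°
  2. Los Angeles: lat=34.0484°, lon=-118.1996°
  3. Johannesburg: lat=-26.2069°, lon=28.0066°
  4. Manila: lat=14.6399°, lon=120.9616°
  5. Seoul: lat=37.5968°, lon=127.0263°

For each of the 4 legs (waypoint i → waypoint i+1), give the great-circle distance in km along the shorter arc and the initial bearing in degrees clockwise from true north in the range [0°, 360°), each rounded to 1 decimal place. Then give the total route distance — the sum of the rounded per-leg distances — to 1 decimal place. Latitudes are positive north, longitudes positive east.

Leg 1: φ1=-0.6425046, φ2=0.5942567, Δφ=1.2367613, Δλ=-5.1130869 rad; a=sin²(Δφ/2)+cosφ1·cosφ2·sin²(Δλ/2)=0.5383717150; c=2·atan2(√a, √(1-a))=1.647615288; dist=6371·c=10496.957 ≈ 10497.0 km; running total=10497.0 km
Leg 1 bearing: y=sinΔλ·cosφ2=0.76293344, x=cosφ1·sinφ2-sinφ1·cosφ2·cosΔλ=0.64190577; θ=atan2(y, x)=49.9239° ≈ 49.9°
Leg 2: φ1=0.5942567, φ2=-0.4573967, Δφ=-1.0516534, Δλ=2.5517796 rad; a=sin²(Δφ/2)+cosφ1·cosφ2·sin²(Δλ/2)=0.9325245544; c=2·atan2(√a, √(1-a))=2.616044578; dist=6371·c=16666.820 ≈ 16666.8 km; running total=27163.8 km
Leg 2 bearing: y=sinΔλ·cosφ2=0.49903063, x=cosφ1·sinφ2-sinφ1·cosφ2·cosΔλ=0.05156030; θ=atan2(y, x)=84.1011° ≈ 84.1°
Leg 3: φ1=-0.4573967, φ2=0.2555145, Δφ=0.7129111, Δλ=1.6223708 rad; a=sin²(Δφ/2)+cosφ1·cosφ2·sin²(Δλ/2)=0.5781828160; c=2·atan2(√a, √(1-a))=1.727806269; dist=6371·c=11007.854 ≈ 11007.9 km; running total=38171.7 km
Leg 3 bearing: y=sinΔλ·cosφ2=0.96624690, x=cosφ1·sinφ2-sinφ1·cosφ2·cosΔλ=0.20473573; θ=atan2(y, x)=78.0367° ≈ 78.0°
Leg 4: φ1=0.2555145, φ2=0.6561879, Δφ=0.4006735, Δλ=0.1058490 rad; a=sin²(Δφ/2)+cosφ1·cosφ2·sin²(Δλ/2)=0.0417459853; c=2·atan2(√a, √(1-a))=0.411534620; dist=6371·c=2621.887 ≈ 2621.9 km; running total=40793.6 km
Leg 4 bearing: y=sinΔλ·cosφ2=0.08371014, x=cosφ1·sinφ2-sinφ1·cosφ2·cosΔλ=0.39115936; θ=atan2(y, x)=12.0794° ≈ 12.1°

Leg 1: dist=10497.0 km, bearing=49.9°
Leg 2: dist=16666.8 km, bearing=84.1°
Leg 3: dist=11007.9 km, bearing=78.0°
Leg 4: dist=2621.9 km, bearing=12.1°
Total: 40793.6 km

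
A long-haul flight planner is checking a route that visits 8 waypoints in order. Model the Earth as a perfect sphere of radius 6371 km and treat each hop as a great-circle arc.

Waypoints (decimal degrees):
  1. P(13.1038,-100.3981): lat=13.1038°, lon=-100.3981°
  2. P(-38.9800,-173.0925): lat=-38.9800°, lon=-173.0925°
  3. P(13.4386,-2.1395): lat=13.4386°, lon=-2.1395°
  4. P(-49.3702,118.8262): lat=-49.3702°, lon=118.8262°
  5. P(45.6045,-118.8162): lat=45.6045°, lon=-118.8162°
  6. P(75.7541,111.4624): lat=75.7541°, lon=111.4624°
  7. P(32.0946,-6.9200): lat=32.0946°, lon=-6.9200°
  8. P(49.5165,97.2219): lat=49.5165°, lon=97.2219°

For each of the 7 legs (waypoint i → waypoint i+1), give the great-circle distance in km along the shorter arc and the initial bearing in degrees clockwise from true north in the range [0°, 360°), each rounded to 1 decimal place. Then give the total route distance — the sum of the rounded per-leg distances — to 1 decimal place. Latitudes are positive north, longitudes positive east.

Leg 1: φ1=0.2287045, φ2=-0.6803293, Δφ=-0.9090338, Δλ=-1.2687566 rad; a=sin²(Δφ/2)+cosφ1·cosφ2·sin²(Δλ/2)=0.4586976048; c=2·atan2(√a, √(1-a))=1.488097304; dist=6371·c=9480.668 ≈ 9480.7 km; running total=9480.7 km
Leg 1 bearing: y=sinΔλ·cosφ2=-0.74217559, x=cosφ1·sinφ2-sinφ1·cosφ2·cosΔλ=-0.66509536; θ=atan2(y, x)=-131.8649° <0 so +360° → 228.1351° ≈ 228.1°
Leg 2: φ1=-0.6803293, φ2=0.2345478, Δφ=0.9148772, Δλ=2.9836927 rad; a=sin²(Δφ/2)+cosφ1·cosφ2·sin²(Δλ/2)=0.9464340451; c=2·atan2(√a, √(1-a))=2.674470852; dist=6371·c=17039.054 ≈ 17039.1 km; running total=26519.8 km
Leg 2 bearing: y=sinΔλ·cosφ2=0.15293919, x=cosφ1·sinφ2-sinφ1·cosφ2·cosΔλ=-0.42355186; θ=atan2(y, x)=160.1460° ≈ 160.1°
Leg 3: φ1=0.2345478, φ2=-0.8616725, Δφ=-1.0962204, Δλ=2.1112497 rad; a=sin²(Δφ/2)+cosφ1·cosφ2·sin²(Δλ/2)=0.7511237093; c=2·atan2(√a, √(1-a))=2.096992148; dist=6371·c=13359.937 ≈ 13359.9 km; running total=39879.7 km
Leg 3 bearing: y=sinΔλ·cosφ2=0.55836147, x=cosφ1·sinφ2-sinφ1·cosφ2·cosΔλ=-0.66028781; θ=atan2(y, x)=139.7810° ≈ 139.8°
Leg 4: φ1=-0.8616725, φ2=0.7959487, Δφ=1.6576212, Δλ=-4.1476423 rad; a=sin²(Δφ/2)+cosφ1·cosφ2·sin²(Δλ/2)=0.8930481600; c=2·atan2(√a, √(1-a))=2.475264141; dist=6371·c=15769.908 ≈ 15769.9 km; running total=55649.6 km
Leg 4 bearing: y=sinΔλ·cosφ2=0.59097516, x=cosφ1·sinφ2-sinφ1·cosφ2·cosΔλ=0.18111027; θ=atan2(y, x)=72.9618° ≈ 73.0°
Leg 5: φ1=0.7959487, φ2=1.3221585, Δφ=0.5262098, Δλ=4.0191198 rad; a=sin²(Δφ/2)+cosφ1·cosφ2·sin²(Δλ/2)=0.2087331136; c=2·atan2(√a, √(1-a))=0.948953792; dist=6371·c=6045.785 ≈ 6045.8 km; running total=61695.4 km
Leg 5 bearing: y=sinΔλ·cosφ2=-0.18927815, x=cosφ1·sinφ2-sinφ1·cosφ2·cosΔλ=0.79046074; θ=atan2(y, x)=-13.4661° <0 so +360° → 346.5339° ≈ 346.5°
Leg 6: φ1=1.3221585, φ2=0.5601564, Δφ=-0.7620020, Δλ=-2.0661627 rad; a=sin²(Δφ/2)+cosφ1·cosφ2·sin²(Δλ/2)=0.2920598596; c=2·atan2(√a, √(1-a))=1.141885779; dist=6371·c=7274.954 ≈ 7275.0 km; running total=68970.4 km
Leg 6 bearing: y=sinΔλ·cosφ2=-0.74533738, x=cosφ1·sinφ2-sinφ1·cosφ2·cosΔλ=0.52107176; θ=atan2(y, x)=-55.0423° <0 so +360° → 304.9577° ≈ 305.0°
Leg 7: φ1=0.5601564, φ2=0.8642260, Δφ=0.3040695, Δλ=1.8176190 rad; a=sin²(Δφ/2)+cosφ1·cosφ2·sin²(Δλ/2)=0.3651315693; c=2·atan2(√a, √(1-a))=1.297676573; dist=6371·c=8267.497 ≈ 8267.5 km; running total=77237.9 km
Leg 7 bearing: y=sinΔλ·cosφ2=0.62955325, x=cosφ1·sinφ2-sinφ1·cosφ2·cosΔλ=0.72863210; θ=atan2(y, x)=40.8277° ≈ 40.8°

Leg 1: dist=9480.7 km, bearing=228.1°
Leg 2: dist=17039.1 km, bearing=160.1°
Leg 3: dist=13359.9 km, bearing=139.8°
Leg 4: dist=15769.9 km, bearing=73.0°
Leg 5: dist=6045.8 km, bearing=346.5°
Leg 6: dist=7275.0 km, bearing=305.0°
Leg 7: dist=8267.5 km, bearing=40.8°
Total: 77237.9 km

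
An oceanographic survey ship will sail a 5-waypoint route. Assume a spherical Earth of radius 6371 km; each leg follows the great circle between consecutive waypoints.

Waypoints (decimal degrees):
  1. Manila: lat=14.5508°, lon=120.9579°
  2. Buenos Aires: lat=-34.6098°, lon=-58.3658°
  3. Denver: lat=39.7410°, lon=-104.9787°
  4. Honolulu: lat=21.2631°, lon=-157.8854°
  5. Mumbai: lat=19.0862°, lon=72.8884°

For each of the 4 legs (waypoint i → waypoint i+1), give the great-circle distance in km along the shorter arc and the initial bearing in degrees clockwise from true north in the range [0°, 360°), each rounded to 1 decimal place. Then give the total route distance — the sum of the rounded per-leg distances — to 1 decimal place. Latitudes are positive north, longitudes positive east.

Leg 1: φ1=0.2539594, φ2=-0.6040550, Δφ=-0.8580143, Δλ=-3.1297890 rad; a=sin²(Δφ/2)+cosφ1·cosφ2·sin²(Δλ/2)=0.9696422167; c=2·atan2(√a, √(1-a))=2.791335293; dist=6371·c=17783.597 ≈ 17783.6 km; running total=17783.6 km
Leg 1 bearing: y=sinΔλ·cosφ2=-0.00971465, x=cosφ1·sinφ2-sinφ1·cosφ2·cosΔλ=-0.34300201; θ=atan2(y, x)=-178.3777° <0 so +360° → 181.6223° ≈ 181.6°
Leg 2: φ1=-0.6040550, φ2=0.6936113, Δφ=1.2976663, Δλ=-0.8135486 rad; a=sin²(Δφ/2)+cosφ1·cosφ2·sin²(Δλ/2)=0.4641947834; c=2·atan2(√a, √(1-a))=1.499124548; dist=6371·c=9550.922 ≈ 9550.9 km; running total=27334.5 km
Leg 2 bearing: y=sinΔλ·cosφ2=-0.55881291, x=cosφ1·sinφ2-sinφ1·cosφ2·cosΔλ=0.82619615; θ=atan2(y, x)=-34.0732° <0 so +360° → 325.9268° ≈ 325.9°
Leg 3: φ1=0.6936113, φ2=0.3711111, Δφ=-0.3225002, Δλ=-0.9233961 rad; a=sin²(Δφ/2)+cosφ1·cosφ2·sin²(Δλ/2)=0.1679803159; c=2·atan2(√a, √(1-a))=0.844588029; dist=6371·c=5380.870 ≈ 5380.9 km; running total=32715.4 km
Leg 3 bearing: y=sinΔλ·cosφ2=-0.74335412, x=cosφ1·sinφ2-sinφ1·cosφ2·cosΔλ=-0.08047594; θ=atan2(y, x)=-96.1788° <0 so +360° → 263.8212° ≈ 263.8°
Leg 4: φ1=0.3711111, φ2=0.3331170, Δφ=-0.0379941, Δλ=4.0277626 rad; a=sin²(Δφ/2)+cosφ1·cosφ2·sin²(Δλ/2)=0.7191768124; c=2·atan2(√a, √(1-a))=2.024562437; dist=6371·c=12898.487 ≈ 12898.5 km; running total=45613.9 km
Leg 4 bearing: y=sinΔλ·cosφ2=-0.73207080, x=cosφ1·sinφ2-sinφ1·cosφ2·cosΔλ=0.52145799; θ=atan2(y, x)=-54.5375° <0 so +360° → 305.4625° ≈ 305.5°

Leg 1: dist=17783.6 km, bearing=181.6°
Leg 2: dist=9550.9 km, bearing=325.9°
Leg 3: dist=5380.9 km, bearing=263.8°
Leg 4: dist=12898.5 km, bearing=305.5°
Total: 45613.9 km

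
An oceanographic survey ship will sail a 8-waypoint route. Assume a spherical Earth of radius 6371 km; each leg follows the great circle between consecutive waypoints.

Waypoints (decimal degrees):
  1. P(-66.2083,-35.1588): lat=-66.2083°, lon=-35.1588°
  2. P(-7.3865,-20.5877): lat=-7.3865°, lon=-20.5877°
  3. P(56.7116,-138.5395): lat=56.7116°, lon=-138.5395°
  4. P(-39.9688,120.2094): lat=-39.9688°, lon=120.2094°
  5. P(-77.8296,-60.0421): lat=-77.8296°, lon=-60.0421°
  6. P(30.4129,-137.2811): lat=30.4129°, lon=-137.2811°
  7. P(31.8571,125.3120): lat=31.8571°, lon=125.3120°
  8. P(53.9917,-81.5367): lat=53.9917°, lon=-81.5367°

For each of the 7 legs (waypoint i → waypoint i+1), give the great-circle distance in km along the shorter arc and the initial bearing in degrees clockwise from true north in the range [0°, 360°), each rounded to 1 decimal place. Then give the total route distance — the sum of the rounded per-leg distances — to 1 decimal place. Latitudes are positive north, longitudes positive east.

Leg 1: φ1=-1.1555528, φ2=-0.1289187, Δφ=1.0266341, Δλ=0.2543137 rad; a=sin²(Δφ/2)+cosφ1·cosφ2·sin²(Δλ/2)=0.2475830467; c=2·atan2(√a, √(1-a))=1.041606785; dist=6371·c=6636.077 ≈ 6636.1 km; running total=6636.1 km
Leg 1 bearing: y=sinΔλ·cosφ2=0.24949346, x=cosφ1·sinφ2-sinφ1·cosφ2·cosΔλ=0.82637506; θ=atan2(y, x)=16.7998° ≈ 16.8°
Leg 2: φ1=-0.1289187, φ2=0.9898041, Δφ=1.1187229, Δλ=-2.0586473 rad; a=sin²(Δφ/2)+cosφ1·cosφ2·sin²(Δλ/2)=0.6812978904; c=2·atan2(√a, √(1-a))=1.941848049; dist=6371·c=12371.514 ≈ 12371.5 km; running total=19007.6 km
Leg 2 bearing: y=sinΔλ·cosφ2=-0.48482555, x=cosφ1·sinφ2-sinφ1·cosφ2·cosΔλ=0.79590733; θ=atan2(y, x)=-31.3476° <0 so +360° → 328.6524° ≈ 328.7°
Leg 3: φ1=0.9898041, φ2=-0.6975872, Δφ=-1.6873913, Δλ=4.5160202 rad; a=sin²(Δφ/2)+cosφ1·cosφ2·sin²(Δλ/2)=0.8095198281; c=2·atan2(√a, √(1-a))=2.238315632; dist=6371·c=14260.309 ≈ 14260.3 km; running total=33267.9 km
Leg 3 bearing: y=sinΔλ·cosφ2=-0.75166543, x=cosφ1·sinφ2-sinφ1·cosφ2·cosΔλ=-0.22757193; θ=atan2(y, x)=-106.8441° <0 so +360° → 253.1559° ≈ 253.2°
Leg 4: φ1=-0.6975872, φ2=-1.3583828, Δφ=-0.6607956, Δλ=-3.1459822 rad; a=sin²(Δφ/2)+cosφ1·cosφ2·sin²(Δλ/2)=0.2668182527; c=2·atan2(√a, √(1-a))=1.085620960; dist=6371·c=6916.491 ≈ 6916.5 km; running total=40184.4 km
Leg 4 bearing: y=sinΔλ·cosφ2=0.00092539, x=cosφ1·sinφ2-sinφ1·cosφ2·cosΔλ=-0.88459269; θ=atan2(y, x)=179.9401° ≈ 179.9°
Leg 5: φ1=-1.3583828, φ2=0.5308052, Δφ=1.8891880, Δλ=-1.3480749 rad; a=sin²(Δφ/2)+cosφ1·cosφ2·sin²(Δλ/2)=0.7273455926; c=2·atan2(√a, √(1-a))=2.042821780; dist=6371·c=13014.818 ≈ 13014.8 km; running total=53199.2 km
Leg 5 bearing: y=sinΔλ·cosφ2=-0.84109838, x=cosφ1·sinφ2-sinφ1·cosφ2·cosΔλ=0.29293248; θ=atan2(y, x)=-70.7981° <0 so +360° → 289.2019° ≈ 289.2°
Leg 6: φ1=0.5308052, φ2=0.5560113, Δφ=0.0252060, Δλ=4.5831142 rad; a=sin²(Δφ/2)+cosφ1·cosφ2·sin²(Δλ/2)=0.4136205439; c=2·atan2(√a, √(1-a))=1.397166314; dist=6371·c=8901.347 ≈ 8901.3 km; running total=62100.5 km
Leg 6 bearing: y=sinΔλ·cosφ2=-0.84227969, x=cosφ1·sinφ2-sinφ1·cosφ2·cosΔλ=0.51060677; θ=atan2(y, x)=-58.7749° <0 so +360° → 301.2251° ≈ 301.2°
Leg 7: φ1=0.5560113, φ2=0.9423329, Δφ=0.3863216, Δλ=-3.6101909 rad; a=sin²(Δφ/2)+cosφ1·cosφ2·sin²(Δλ/2)=0.5092802376; c=2·atan2(√a, √(1-a))=1.589357868; dist=6371·c=10125.799 ≈ 10125.8 km; running total=72226.3 km
Leg 7 bearing: y=sinΔλ·cosφ2=0.26551794, x=cosφ1·sinφ2-sinφ1·cosφ2·cosΔλ=0.96392724; θ=atan2(y, x)=15.4004° ≈ 15.4°

Leg 1: dist=6636.1 km, bearing=16.8°
Leg 2: dist=12371.5 km, bearing=328.7°
Leg 3: dist=14260.3 km, bearing=253.2°
Leg 4: dist=6916.5 km, bearing=179.9°
Leg 5: dist=13014.8 km, bearing=289.2°
Leg 6: dist=8901.3 km, bearing=301.2°
Leg 7: dist=10125.8 km, bearing=15.4°
Total: 72226.3 km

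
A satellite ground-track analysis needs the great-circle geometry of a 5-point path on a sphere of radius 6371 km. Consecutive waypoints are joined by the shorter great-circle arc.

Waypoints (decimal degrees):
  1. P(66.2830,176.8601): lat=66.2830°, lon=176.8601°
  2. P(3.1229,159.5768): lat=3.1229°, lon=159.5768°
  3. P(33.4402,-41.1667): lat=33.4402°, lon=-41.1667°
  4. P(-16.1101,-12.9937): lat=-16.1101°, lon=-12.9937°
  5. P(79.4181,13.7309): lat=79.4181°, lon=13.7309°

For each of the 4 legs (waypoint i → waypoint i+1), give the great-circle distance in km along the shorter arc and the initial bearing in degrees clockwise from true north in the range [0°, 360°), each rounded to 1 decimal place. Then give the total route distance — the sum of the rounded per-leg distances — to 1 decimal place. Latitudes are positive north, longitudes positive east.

Leg 1: φ1=1.1568566, φ2=0.0545049, Δφ=-1.1023517, Δλ=-0.3016505 rad; a=sin²(Δφ/2)+cosφ1·cosφ2·sin²(Δλ/2)=0.2833176269; c=2·atan2(√a, √(1-a))=1.122573335; dist=6371·c=7151.915 ≈ 7151.9 km; running total=7151.9 km
Leg 1 bearing: y=sinΔλ·cosφ2=-0.29665538, x=cosφ1·sinφ2-sinφ1·cosφ2·cosΔλ=-0.85099388; θ=atan2(y, x)=-160.7815° <0 so +360° → 199.2185° ≈ 199.2°
Leg 2: φ1=0.0545049, φ2=0.5836416, Δφ=0.5291367, Δλ=-3.5036350 rad; a=sin²(Δφ/2)+cosφ1·cosφ2·sin²(Δλ/2)=0.8745939963; c=2·atan2(√a, √(1-a))=2.417631619; dist=6371·c=15402.731 ≈ 15402.7 km; running total=22554.6 km
Leg 2 bearing: y=sinΔλ·cosφ2=0.29555368, x=cosφ1·sinφ2-sinφ1·cosφ2·cosΔλ=0.59276081; θ=atan2(y, x)=26.5011° ≈ 26.5°
Leg 3: φ1=0.5836416, φ2=-0.2811743, Δφ=-0.8648159, Δλ=0.4917116 rad; a=sin²(Δφ/2)+cosφ1·cosφ2·sin²(Δλ/2)=0.2230997151; c=2·atan2(√a, √(1-a))=0.983874550; dist=6371·c=6268.265 ≈ 6268.3 km; running total=28822.9 km
Leg 3 bearing: y=sinΔλ·cosφ2=0.45359477, x=cosφ1·sinφ2-sinφ1·cosφ2·cosΔλ=-0.69825261; θ=atan2(y, x)=146.9917° ≈ 147.0°
Leg 4: φ1=-0.2811743, φ2=1.3861073, Δφ=1.6672816, Δλ=0.4664323 rad; a=sin²(Δφ/2)+cosφ1·cosφ2·sin²(Δλ/2)=0.5575910598; c=2·atan2(√a, √(1-a))=1.686234664; dist=6371·c=10743.001 ≈ 10743.0 km; running total=39565.9 km
Leg 4 bearing: y=sinΔλ·cosφ2=0.08258374, x=cosφ1·sinφ2-sinφ1·cosφ2·cosΔλ=0.98990555; θ=atan2(y, x)=4.7689° ≈ 4.8°

Leg 1: dist=7151.9 km, bearing=199.2°
Leg 2: dist=15402.7 km, bearing=26.5°
Leg 3: dist=6268.3 km, bearing=147.0°
Leg 4: dist=10743.0 km, bearing=4.8°
Total: 39565.9 km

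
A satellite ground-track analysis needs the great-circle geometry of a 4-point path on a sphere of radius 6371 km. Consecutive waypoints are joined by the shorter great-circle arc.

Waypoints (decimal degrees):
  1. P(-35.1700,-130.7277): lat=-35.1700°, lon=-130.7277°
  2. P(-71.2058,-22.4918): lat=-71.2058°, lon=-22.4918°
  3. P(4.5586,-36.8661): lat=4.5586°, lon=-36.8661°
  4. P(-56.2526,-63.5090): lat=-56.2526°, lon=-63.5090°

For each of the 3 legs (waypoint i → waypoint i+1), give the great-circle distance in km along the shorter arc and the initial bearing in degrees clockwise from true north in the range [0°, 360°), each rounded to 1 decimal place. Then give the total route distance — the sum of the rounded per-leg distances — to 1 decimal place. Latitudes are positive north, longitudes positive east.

Leg 1: φ1=-0.6138323, φ2=-1.2427757, Δφ=-0.6289434, Δλ=1.8890728 rad; a=sin²(Δφ/2)+cosφ1·cosφ2·sin²(Δλ/2)=0.2685596567; c=2·atan2(√a, √(1-a))=1.089554079; dist=6371·c=6941.549 ≈ 6941.5 km; running total=6941.5 km
Leg 1 bearing: y=sinΔλ·cosφ2=0.30598926, x=cosφ1·sinφ2-sinφ1·cosφ2·cosΔλ=-0.83193272; θ=atan2(y, x)=159.8062° ≈ 159.8°
Leg 2: φ1=-1.2427757, φ2=0.0795626, Δφ=1.3223382, Δλ=-0.2508789 rad; a=sin²(Δφ/2)+cosφ1·cosφ2·sin²(Δλ/2)=0.3820720280; c=2·atan2(√a, √(1-a))=1.332697060; dist=6371·c=8490.613 ≈ 8490.6 km; running total=15432.1 km
Leg 2 bearing: y=sinΔλ·cosφ2=-0.24747007, x=cosφ1·sinφ2-sinφ1·cosφ2·cosΔλ=0.93975025; θ=atan2(y, x)=-14.7531° <0 so +360° → 345.2469° ≈ 345.2°
Leg 3: φ1=0.0795626, φ2=-0.9817931, Δφ=-1.0613557, Δλ=-0.4650063 rad; a=sin²(Δφ/2)+cosφ1·cosφ2·sin²(Δλ/2)=0.2855557659; c=2·atan2(√a, √(1-a))=1.127534355; dist=6371·c=7183.521 ≈ 7183.5 km; running total=22615.6 km
Leg 3 bearing: y=sinΔλ·cosφ2=-0.24911658, x=cosφ1·sinφ2-sinφ1·cosφ2·cosΔλ=-0.86832921; θ=atan2(y, x)=-163.9922° <0 so +360° → 196.0078° ≈ 196.0°

Leg 1: dist=6941.5 km, bearing=159.8°
Leg 2: dist=8490.6 km, bearing=345.2°
Leg 3: dist=7183.5 km, bearing=196.0°
Total: 22615.6 km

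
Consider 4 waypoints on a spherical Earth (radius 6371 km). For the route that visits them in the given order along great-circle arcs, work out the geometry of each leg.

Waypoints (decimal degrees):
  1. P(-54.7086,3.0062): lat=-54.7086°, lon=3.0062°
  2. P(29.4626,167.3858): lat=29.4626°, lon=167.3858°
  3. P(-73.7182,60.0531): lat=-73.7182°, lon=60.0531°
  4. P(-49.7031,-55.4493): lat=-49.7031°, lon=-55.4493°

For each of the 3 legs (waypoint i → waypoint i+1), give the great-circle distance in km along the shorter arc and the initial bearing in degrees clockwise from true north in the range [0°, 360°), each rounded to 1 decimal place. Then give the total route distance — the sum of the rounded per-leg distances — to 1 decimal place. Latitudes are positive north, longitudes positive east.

Leg 1: φ1=-0.9548452, φ2=0.5142194, Δφ=1.4690646, Δλ=2.8689652 rad; a=sin²(Δφ/2)+cosφ1·cosφ2·sin²(Δλ/2)=0.9429533700; c=2·atan2(√a, √(1-a))=2.659241460; dist=6371·c=16942.027 ≈ 16942.0 km; running total=16942.0 km
Leg 1 bearing: y=sinΔλ·cosφ2=0.23444085, x=cosφ1·sinφ2-sinφ1·cosφ2·cosΔλ=-0.40025833; θ=atan2(y, x)=149.6415° ≈ 149.6°
Leg 2: φ1=0.5142194, φ2=-1.2866253, Δφ=-1.8008447, Δλ=-1.8733090 rad; a=sin²(Δφ/2)+cosφ1·cosφ2·sin²(Δλ/2)=0.7724263698; c=2·atan2(√a, √(1-a))=2.147009814; dist=6371·c=13678.600 ≈ 13678.6 km; running total=30620.6 km
Leg 2 bearing: y=sinΔλ·cosφ2=-0.26763084, x=cosφ1·sinφ2-sinφ1·cosφ2·cosΔλ=-0.79467555; θ=atan2(y, x)=-161.3875° <0 so +360° → 198.6125° ≈ 198.6°
Leg 3: φ1=-1.2866253, φ2=-0.8674827, Δφ=0.4191426, Δλ=-2.0158972 rad; a=sin²(Δφ/2)+cosφ1·cosφ2·sin²(Δλ/2)=0.1729770121; c=2·atan2(√a, √(1-a))=0.857875573; dist=6371·c=5465.525 ≈ 5465.5 km; running total=36086.1 km
Leg 3 bearing: y=sinΔλ·cosφ2=-0.58373403, x=cosφ1·sinφ2-sinφ1·cosφ2·cosΔλ=-0.48112207; θ=atan2(y, x)=-129.4958° <0 so +360° → 230.5042° ≈ 230.5°

Leg 1: dist=16942.0 km, bearing=149.6°
Leg 2: dist=13678.6 km, bearing=198.6°
Leg 3: dist=5465.5 km, bearing=230.5°
Total: 36086.1 km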